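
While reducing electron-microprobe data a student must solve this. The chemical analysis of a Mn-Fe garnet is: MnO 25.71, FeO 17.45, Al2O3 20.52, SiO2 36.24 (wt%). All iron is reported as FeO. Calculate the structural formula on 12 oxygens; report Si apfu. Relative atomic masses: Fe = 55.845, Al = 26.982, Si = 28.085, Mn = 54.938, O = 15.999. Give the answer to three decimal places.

2.997 Si apfu

25.71 wt% MnO ÷ 70.937 g/mol = 0.36243 mol, giving 0.36243 Mn and 0.36243 O.
17.45 wt% FeO ÷ 71.844 g/mol = 0.24289 mol, giving 0.24289 Fe and 0.24289 O.
20.52 wt% Al2O3 ÷ 101.961 g/mol = 0.20125 mol, giving 0.40250 Al and 0.60375 O.
36.24 wt% SiO2 ÷ 60.083 g/mol = 0.60317 mol, giving 0.60317 Si and 1.20634 O.
Oxygen sums to 2.41541; scaling by 12/2.41541 = 4.96810 puts the formula on 12 O.
Si: 0.60317 × 4.96810 = 2.997 atoms per formula unit.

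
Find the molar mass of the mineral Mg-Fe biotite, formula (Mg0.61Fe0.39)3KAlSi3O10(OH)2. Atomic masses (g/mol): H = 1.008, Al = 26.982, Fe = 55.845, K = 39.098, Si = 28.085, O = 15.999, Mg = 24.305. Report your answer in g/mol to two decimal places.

The formula mass is the sum 1.83*24.305 + 1.17*55.845 + 1*39.098 + 1*26.982 + 3*28.085 + 12*15.999 + 2*1.008.

454.16 g/mol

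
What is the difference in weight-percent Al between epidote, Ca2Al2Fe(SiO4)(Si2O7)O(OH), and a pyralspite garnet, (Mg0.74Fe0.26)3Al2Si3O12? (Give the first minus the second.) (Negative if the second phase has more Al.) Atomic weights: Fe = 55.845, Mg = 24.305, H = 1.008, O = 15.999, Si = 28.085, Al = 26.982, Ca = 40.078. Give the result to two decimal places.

Al in Ca2Al2Fe(SiO4)(Si2O7)O(OH): molar mass 483.215 g/mol; 2×26.982 = 53.964 g → 11.17 wt%.
Al in (Mg0.74Fe0.26)3Al2Si3O12: molar mass 427.723 g/mol; 2×26.982 = 53.964 g → 12.62 wt%.
Difference = 11.17 − 12.62 = -1.45 percentage points.

-1.45 percentage points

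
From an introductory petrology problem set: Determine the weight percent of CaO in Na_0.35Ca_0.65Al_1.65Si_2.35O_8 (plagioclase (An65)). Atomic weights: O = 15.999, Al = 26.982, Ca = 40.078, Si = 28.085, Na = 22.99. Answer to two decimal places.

M(Na_0.35Ca_0.65Al_1.65Si_2.35O_8) = 272.609 g/mol; M(CaO) = 56.077 g/mol.
Moles CaO per formula unit = 0.65 Ca ÷ 1 = 0.6500.
CaO fraction = (0.6500 × 56.077) / 272.609 = 36.450/272.609 = 0.1337.

13.37 wt%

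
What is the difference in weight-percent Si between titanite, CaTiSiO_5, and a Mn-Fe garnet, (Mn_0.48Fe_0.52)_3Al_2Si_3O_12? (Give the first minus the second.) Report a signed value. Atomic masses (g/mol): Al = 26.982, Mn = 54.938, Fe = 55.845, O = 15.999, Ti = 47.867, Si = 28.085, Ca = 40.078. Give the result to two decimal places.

Si in CaTiSiO_5: molar mass 196.025 g/mol; 1×28.085 = 28.085 g → 14.33 wt%.
Si in (Mn_0.48Fe_0.52)_3Al_2Si_3O_12: molar mass 496.436 g/mol; 3×28.085 = 84.255 g → 16.97 wt%.
Difference = 14.33 − 16.97 = -2.64 percentage points.

-2.64 percentage points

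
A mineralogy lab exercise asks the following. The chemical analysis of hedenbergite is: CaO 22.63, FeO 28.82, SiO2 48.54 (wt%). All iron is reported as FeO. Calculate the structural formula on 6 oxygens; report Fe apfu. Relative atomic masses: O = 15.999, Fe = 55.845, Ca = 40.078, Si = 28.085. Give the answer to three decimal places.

0.994 Fe apfu

CaO (M=56.077): mol = 0.40355; Ca = 0.40355, O = 0.40355.
FeO (M=71.844): mol = 0.40115; Fe = 0.40115, O = 0.40115.
SiO2 (M=60.083): mol = 0.80788; Si = 0.80788, O = 1.61576.
ΣO = 2.42046; factor = 6/ΣO = 2.47887.
Fe apfu = 0.40115 × 2.47887 = 0.994.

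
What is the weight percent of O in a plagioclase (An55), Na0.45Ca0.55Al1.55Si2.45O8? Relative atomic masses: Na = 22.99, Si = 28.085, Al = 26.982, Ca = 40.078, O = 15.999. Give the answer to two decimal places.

Formula mass = 0.45·22.99 + 0.55·40.078 + 1.55·26.982 + 2.45·28.085 + 8·15.999 = 271.011 g/mol, of which 127.992 g is O.
So O makes up 127.992/271.011 = 0.4723 of the mass, i.e. 47.23%.

47.23 wt%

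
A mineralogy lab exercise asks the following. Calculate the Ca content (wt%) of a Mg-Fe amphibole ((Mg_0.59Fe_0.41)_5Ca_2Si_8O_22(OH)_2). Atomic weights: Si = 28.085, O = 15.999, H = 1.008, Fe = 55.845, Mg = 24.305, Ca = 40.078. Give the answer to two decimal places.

Molar mass of (Mg_0.59Fe_0.41)_5Ca_2Si_8O_22(OH)_2: 2.95*24.305 + 2.05*55.845 + 2*40.078 + 8*28.085 + 24*15.999 + 2*1.008 = 877.010 g/mol.
Mass of Ca per formula unit: 2 × 40.078 = 80.156 g.
Weight fraction Ca = 80.156 / 877.010 = 0.0914.

9.14 wt%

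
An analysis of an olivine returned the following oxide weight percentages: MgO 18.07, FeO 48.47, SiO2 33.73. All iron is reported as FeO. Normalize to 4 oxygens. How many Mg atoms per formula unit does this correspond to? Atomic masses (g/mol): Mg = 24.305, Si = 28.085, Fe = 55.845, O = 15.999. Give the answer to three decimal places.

MgO: 18.07/40.304 = 0.44834 mol → 0.44834 mol Mg, 0.44834 mol O.
FeO: 48.47/71.844 = 0.67466 mol → 0.67466 mol Fe, 0.67466 mol O.
SiO2: 33.73/60.083 = 0.56139 mol → 0.56139 mol Si, 1.12278 mol O.
Total oxygen = 2.24578 mol. Normalization factor = 4/2.24578 = 1.78112.
Mg per 4 O = 0.44834 × 1.78112 = 0.799.

0.799 Mg apfu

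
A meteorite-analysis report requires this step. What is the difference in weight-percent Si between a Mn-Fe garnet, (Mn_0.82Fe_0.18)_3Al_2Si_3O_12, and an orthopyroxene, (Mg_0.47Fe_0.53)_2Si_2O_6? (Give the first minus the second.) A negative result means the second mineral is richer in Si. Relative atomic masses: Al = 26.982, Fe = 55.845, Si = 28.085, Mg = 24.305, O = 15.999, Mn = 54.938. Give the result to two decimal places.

First mineral: 84.255 g Si in 495.511 g formula = 17.00 wt% Si.
Second mineral: 56.170 g Si in 234.206 g formula = 23.98 wt% Si.
17.00% − 23.98% gives a difference of -6.98 percentage points.

-6.98 percentage points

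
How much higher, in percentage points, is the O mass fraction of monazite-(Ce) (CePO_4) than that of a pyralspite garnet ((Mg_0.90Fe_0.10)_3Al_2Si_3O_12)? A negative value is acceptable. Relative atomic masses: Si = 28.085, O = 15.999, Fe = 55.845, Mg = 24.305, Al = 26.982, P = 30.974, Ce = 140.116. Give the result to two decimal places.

-19.31 percentage points

O in CePO_4: molar mass 235.086 g/mol; 4×15.999 = 63.996 g → 27.22 wt%.
O in (Mg_0.90Fe_0.10)_3Al_2Si_3O_12: molar mass 412.584 g/mol; 12×15.999 = 191.988 g → 46.53 wt%.
Difference = 27.22 − 46.53 = -19.31 percentage points.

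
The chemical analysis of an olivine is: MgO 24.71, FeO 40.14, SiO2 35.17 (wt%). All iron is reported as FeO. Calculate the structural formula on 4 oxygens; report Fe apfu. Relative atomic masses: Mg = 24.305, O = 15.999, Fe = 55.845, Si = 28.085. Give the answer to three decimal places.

0.954 Fe apfu

MgO (M=40.304): mol = 0.61309; Mg = 0.61309, O = 0.61309.
FeO (M=71.844): mol = 0.55871; Fe = 0.55871, O = 0.55871.
SiO2 (M=60.083): mol = 0.58536; Si = 0.58536, O = 1.17072.
ΣO = 2.34252; factor = 4/ΣO = 1.70756.
Fe apfu = 0.55871 × 1.70756 = 0.954.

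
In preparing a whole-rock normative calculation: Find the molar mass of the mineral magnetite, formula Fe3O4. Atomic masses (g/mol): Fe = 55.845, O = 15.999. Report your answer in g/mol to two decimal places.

Fe: 3 × 55.845 = 167.5350
O: 4 × 15.999 = 63.9960
Summing the contributions gives the formula mass.

231.53 g/mol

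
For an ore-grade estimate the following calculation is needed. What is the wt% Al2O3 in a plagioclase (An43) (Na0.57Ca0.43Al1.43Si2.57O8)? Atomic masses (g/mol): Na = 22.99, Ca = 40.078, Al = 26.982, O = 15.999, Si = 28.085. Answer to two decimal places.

27.09 wt%

Formula mass = 269.093 g/mol.
1.43 Al → 0.7150 mol Al2O3 per formula unit; M(Al2O3) = 101.961, so Al2O3 mass = 72.902 g.
72.902/269.093 × 100 = 27.09 wt%.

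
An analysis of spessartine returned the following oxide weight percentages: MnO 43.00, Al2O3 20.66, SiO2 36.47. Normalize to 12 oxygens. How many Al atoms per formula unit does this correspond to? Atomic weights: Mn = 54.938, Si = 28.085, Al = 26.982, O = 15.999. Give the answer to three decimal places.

MnO (M=70.937): mol = 0.60617; Mn = 0.60617, O = 0.60617.
Al2O3 (M=101.961): mol = 0.20263; Al = 0.40526, O = 0.60789.
SiO2 (M=60.083): mol = 0.60699; Si = 0.60699, O = 1.21398.
ΣO = 2.42804; factor = 12/ΣO = 4.94226.
Al apfu = 0.40526 × 4.94226 = 2.003.

2.003 Al apfu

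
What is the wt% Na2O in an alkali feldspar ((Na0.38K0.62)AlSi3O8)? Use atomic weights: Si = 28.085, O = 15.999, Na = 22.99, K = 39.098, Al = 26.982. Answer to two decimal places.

M((Na0.38K0.62)AlSi3O8) = 272.206 g/mol; M(Na2O) = 61.979 g/mol.
Moles Na2O per formula unit = 0.38 Na ÷ 2 = 0.1900.
Na2O fraction = (0.1900 × 61.979) / 272.206 = 11.776/272.206 = 0.0433.

4.33 wt%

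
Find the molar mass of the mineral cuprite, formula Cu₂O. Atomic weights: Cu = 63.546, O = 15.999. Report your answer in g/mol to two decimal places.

Cu: 2 × 63.546 = 127.0920
O: 1 × 15.999 = 15.9990
Summing the contributions gives the formula mass.

143.09 g/mol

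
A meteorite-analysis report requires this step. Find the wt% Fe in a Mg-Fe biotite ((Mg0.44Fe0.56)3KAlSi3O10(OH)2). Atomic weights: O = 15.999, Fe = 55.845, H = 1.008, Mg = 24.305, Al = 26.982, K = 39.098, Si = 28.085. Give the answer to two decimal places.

M((Mg0.44Fe0.56)3KAlSi3O10(OH)2) = 470.241 g/mol.
Fe contributes 1.68 × 55.845 = 93.820 g per mole.
93.820/470.241 = 0.1995 → 19.95%.

19.95 mass %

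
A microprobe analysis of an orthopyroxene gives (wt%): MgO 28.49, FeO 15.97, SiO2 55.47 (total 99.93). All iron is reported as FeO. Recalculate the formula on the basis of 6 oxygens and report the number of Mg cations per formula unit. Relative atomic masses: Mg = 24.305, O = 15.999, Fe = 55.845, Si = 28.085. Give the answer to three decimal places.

MgO: 28.49/40.304 = 0.70688 mol → 0.70688 mol Mg, 0.70688 mol O.
FeO: 15.97/71.844 = 0.22229 mol → 0.22229 mol Fe, 0.22229 mol O.
SiO2: 55.47/60.083 = 0.92322 mol → 0.92322 mol Si, 1.84644 mol O.
Total oxygen = 2.77561 mol. Normalization factor = 6/2.77561 = 2.16169.
Mg per 6 O = 0.70688 × 2.16169 = 1.528.

1.528 Mg apfu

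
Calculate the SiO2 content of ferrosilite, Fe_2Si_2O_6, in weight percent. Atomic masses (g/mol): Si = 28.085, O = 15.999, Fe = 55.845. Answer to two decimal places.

45.54 wt%

M(Fe_2Si_2O_6) = 263.854 g/mol; M(SiO2) = 60.083 g/mol.
Moles SiO2 per formula unit = 2 Si ÷ 1 = 2.0000.
SiO2 fraction = (2.0000 × 60.083) / 263.854 = 120.166/263.854 = 0.4554.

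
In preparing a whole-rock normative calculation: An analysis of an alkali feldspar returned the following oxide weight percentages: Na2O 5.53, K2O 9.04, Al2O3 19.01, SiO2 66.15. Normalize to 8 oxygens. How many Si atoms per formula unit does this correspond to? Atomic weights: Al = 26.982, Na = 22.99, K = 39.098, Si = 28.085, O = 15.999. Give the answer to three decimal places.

Na2O (M=61.979): mol = 0.08922; Na = 0.17844, O = 0.08922.
K2O (M=94.195): mol = 0.09597; K = 0.19194, O = 0.09597.
Al2O3 (M=101.961): mol = 0.18644; Al = 0.37288, O = 0.55932.
SiO2 (M=60.083): mol = 1.10098; Si = 1.10098, O = 2.20196.
ΣO = 2.94647; factor = 8/ΣO = 2.71511.
Si apfu = 1.10098 × 2.71511 = 2.989.

2.989 Si apfu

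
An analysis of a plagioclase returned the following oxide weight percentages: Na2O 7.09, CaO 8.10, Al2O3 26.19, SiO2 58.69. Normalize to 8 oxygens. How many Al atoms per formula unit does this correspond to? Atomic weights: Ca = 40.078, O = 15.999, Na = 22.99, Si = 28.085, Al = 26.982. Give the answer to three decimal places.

1.378 Al apfu

7.09 wt% Na2O ÷ 61.979 g/mol = 0.11439 mol, giving 0.22878 Na and 0.11439 O.
8.10 wt% CaO ÷ 56.077 g/mol = 0.14444 mol, giving 0.14444 Ca and 0.14444 O.
26.19 wt% Al2O3 ÷ 101.961 g/mol = 0.25686 mol, giving 0.51372 Al and 0.77058 O.
58.69 wt% SiO2 ÷ 60.083 g/mol = 0.97682 mol, giving 0.97682 Si and 1.95364 O.
Oxygen sums to 2.98305; scaling by 8/2.98305 = 2.68182 puts the formula on 8 O.
Al: 0.51372 × 2.68182 = 1.378 atoms per formula unit.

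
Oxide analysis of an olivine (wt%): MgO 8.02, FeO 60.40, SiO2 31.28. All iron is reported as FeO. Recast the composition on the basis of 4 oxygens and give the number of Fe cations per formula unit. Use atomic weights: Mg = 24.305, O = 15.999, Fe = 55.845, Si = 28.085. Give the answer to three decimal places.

1.616 Fe apfu

MgO: 8.02/40.304 = 0.19899 mol → 0.19899 mol Mg, 0.19899 mol O.
FeO: 60.40/71.844 = 0.84071 mol → 0.84071 mol Fe, 0.84071 mol O.
SiO2: 31.28/60.083 = 0.52061 mol → 0.52061 mol Si, 1.04122 mol O.
Total oxygen = 2.08092 mol. Normalization factor = 4/2.08092 = 1.92223.
Fe per 4 O = 0.84071 × 1.92223 = 1.616.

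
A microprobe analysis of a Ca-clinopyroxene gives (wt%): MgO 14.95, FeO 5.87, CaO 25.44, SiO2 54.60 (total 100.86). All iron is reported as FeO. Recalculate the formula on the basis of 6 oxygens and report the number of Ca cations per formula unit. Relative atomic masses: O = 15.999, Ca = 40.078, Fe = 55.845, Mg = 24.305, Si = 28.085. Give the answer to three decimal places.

MgO (M=40.304): mol = 0.37093; Mg = 0.37093, O = 0.37093.
FeO (M=71.844): mol = 0.08170; Fe = 0.08170, O = 0.08170.
CaO (M=56.077): mol = 0.45366; Ca = 0.45366, O = 0.45366.
SiO2 (M=60.083): mol = 0.90874; Si = 0.90874, O = 1.81748.
ΣO = 2.72377; factor = 6/ΣO = 2.20283.
Ca apfu = 0.45366 × 2.20283 = 0.999.

0.999 Ca apfu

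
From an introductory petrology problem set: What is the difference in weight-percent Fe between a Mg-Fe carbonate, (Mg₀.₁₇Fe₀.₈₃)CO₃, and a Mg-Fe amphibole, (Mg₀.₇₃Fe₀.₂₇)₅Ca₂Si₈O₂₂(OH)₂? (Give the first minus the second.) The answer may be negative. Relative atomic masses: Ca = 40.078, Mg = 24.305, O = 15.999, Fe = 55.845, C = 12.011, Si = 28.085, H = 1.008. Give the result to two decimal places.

First mineral: 46.351 g Fe in 110.491 g formula = 41.95 wt% Fe.
Second mineral: 75.391 g Fe in 854.932 g formula = 8.82 wt% Fe.
41.95% − 8.82% gives a difference of 33.13 percentage points.

33.13 percentage points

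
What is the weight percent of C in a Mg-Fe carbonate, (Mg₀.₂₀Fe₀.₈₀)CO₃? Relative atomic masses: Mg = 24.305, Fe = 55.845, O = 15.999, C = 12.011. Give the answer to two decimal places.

10.96 weight percent

Molar mass of (Mg₀.₂₀Fe₀.₈₀)CO₃: 0.20·24.305 + 0.80·55.845 + 1·12.011 + 3·15.999 = 109.545 g/mol.
Mass of C per formula unit: 1 × 12.011 = 12.011 g.
Weight fraction C = 12.011 / 109.545 = 0.1096.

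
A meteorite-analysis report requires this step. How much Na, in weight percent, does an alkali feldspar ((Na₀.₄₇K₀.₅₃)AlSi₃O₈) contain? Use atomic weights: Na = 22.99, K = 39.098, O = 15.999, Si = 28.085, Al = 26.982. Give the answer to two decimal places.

3.99 weight percent

Formula mass = 0.47·22.99 + 0.53·39.098 + 1·26.982 + 3·28.085 + 8·15.999 = 270.756 g/mol, of which 10.805 g is Na.
So Na makes up 10.805/270.756 = 0.0399 of the mass, i.e. 3.99%.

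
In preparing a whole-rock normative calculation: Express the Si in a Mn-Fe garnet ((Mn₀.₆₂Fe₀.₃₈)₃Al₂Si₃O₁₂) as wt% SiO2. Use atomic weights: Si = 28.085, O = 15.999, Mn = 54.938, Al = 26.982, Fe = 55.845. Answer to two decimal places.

36.34 wt%

M((Mn₀.₆₂Fe₀.₃₈)₃Al₂Si₃O₁₂) = 496.055 g/mol; M(SiO2) = 60.083 g/mol.
Moles SiO2 per formula unit = 3 Si ÷ 1 = 3.0000.
SiO2 fraction = (3.0000 × 60.083) / 496.055 = 180.249/496.055 = 0.3634.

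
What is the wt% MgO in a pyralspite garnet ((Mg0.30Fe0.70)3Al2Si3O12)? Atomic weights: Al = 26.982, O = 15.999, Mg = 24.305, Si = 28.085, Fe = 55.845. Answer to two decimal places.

M((Mg0.30Fe0.70)3Al2Si3O12) = 469.356 g/mol; M(MgO) = 40.304 g/mol.
Moles MgO per formula unit = 0.90 Mg ÷ 1 = 0.9000.
MgO fraction = (0.9000 × 40.304) / 469.356 = 36.274/469.356 = 0.0773.

7.73 wt%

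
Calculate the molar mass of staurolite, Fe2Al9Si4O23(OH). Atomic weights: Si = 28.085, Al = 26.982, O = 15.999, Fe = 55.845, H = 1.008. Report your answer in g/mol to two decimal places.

851.85 g/mol

Fe: 2 × 55.845 = 111.6900
Al: 9 × 26.982 = 242.8380
Si: 4 × 28.085 = 112.3400
O: 24 × 15.999 = 383.9760
H: 1 × 1.008 = 1.0080
Summing the contributions gives the formula mass.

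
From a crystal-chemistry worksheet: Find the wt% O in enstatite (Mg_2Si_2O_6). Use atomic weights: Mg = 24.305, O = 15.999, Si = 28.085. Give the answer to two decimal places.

47.81 weight percent

M(Mg_2Si_2O_6) = 200.774 g/mol.
O contributes 6 × 15.999 = 95.994 g per mole.
95.994/200.774 = 0.4781 → 47.81%.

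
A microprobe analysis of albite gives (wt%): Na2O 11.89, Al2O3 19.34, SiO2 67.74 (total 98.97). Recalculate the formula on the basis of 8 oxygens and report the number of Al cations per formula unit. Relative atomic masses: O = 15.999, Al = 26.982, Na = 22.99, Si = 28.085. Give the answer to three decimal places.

11.89 wt% Na2O ÷ 61.979 g/mol = 0.19184 mol, giving 0.38368 Na and 0.19184 O.
19.34 wt% Al2O3 ÷ 101.961 g/mol = 0.18968 mol, giving 0.37936 Al and 0.56904 O.
67.74 wt% SiO2 ÷ 60.083 g/mol = 1.12744 mol, giving 1.12744 Si and 2.25488 O.
Oxygen sums to 3.01576; scaling by 8/3.01576 = 2.65273 puts the formula on 8 O.
Al: 0.37936 × 2.65273 = 1.006 atoms per formula unit.

1.006 Al apfu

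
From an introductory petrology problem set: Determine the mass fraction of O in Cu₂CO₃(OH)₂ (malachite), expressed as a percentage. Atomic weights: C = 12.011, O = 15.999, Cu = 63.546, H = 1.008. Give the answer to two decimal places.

36.18 weight percent

M(Cu₂CO₃(OH)₂) = 221.114 g/mol.
O contributes 5 × 15.999 = 79.995 g per mole.
79.995/221.114 = 0.3618 → 36.18%.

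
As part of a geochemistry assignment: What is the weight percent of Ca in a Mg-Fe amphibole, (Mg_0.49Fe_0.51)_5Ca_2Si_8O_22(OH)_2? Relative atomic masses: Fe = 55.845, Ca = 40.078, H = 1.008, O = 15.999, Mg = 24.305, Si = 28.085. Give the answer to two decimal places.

8.98 wt%

M((Mg_0.49Fe_0.51)_5Ca_2Si_8O_22(OH)_2) = 892.780 g/mol.
Ca contributes 2 × 40.078 = 80.156 g per mole.
80.156/892.780 = 0.0898 → 8.98%.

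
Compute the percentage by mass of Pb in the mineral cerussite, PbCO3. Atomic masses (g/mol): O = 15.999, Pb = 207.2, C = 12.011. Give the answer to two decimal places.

77.54 mass %

M(PbCO3) = 267.208 g/mol.
Pb contributes 1 × 207.2 = 207.200 g per mole.
207.200/267.208 = 0.7754 → 77.54%.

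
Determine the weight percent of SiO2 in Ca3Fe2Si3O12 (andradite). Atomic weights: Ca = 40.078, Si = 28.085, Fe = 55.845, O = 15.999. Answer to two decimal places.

35.47 wt%

M(Ca3Fe2Si3O12) = 508.167 g/mol; M(SiO2) = 60.083 g/mol.
Moles SiO2 per formula unit = 3 Si ÷ 1 = 3.0000.
SiO2 fraction = (3.0000 × 60.083) / 508.167 = 180.249/508.167 = 0.3547.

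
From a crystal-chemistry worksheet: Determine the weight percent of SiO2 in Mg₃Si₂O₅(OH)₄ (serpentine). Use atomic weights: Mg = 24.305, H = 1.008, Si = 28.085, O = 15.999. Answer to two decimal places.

M(Mg₃Si₂O₅(OH)₄) = 277.108 g/mol; M(SiO2) = 60.083 g/mol.
Moles SiO2 per formula unit = 2 Si ÷ 1 = 2.0000.
SiO2 fraction = (2.0000 × 60.083) / 277.108 = 120.166/277.108 = 0.4336.

43.36 wt%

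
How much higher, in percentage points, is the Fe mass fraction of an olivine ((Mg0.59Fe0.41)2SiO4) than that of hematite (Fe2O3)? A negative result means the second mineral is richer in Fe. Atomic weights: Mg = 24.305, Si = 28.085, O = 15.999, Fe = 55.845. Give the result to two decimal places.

M((Mg0.59Fe0.41)2SiO4) = 166.554 g/mol, so wt% Fe = 45.793/166.554 × 100 = 27.49%.
M(Fe2O3) = 159.687 g/mol, so wt% Fe = 111.690/159.687 × 100 = 69.94%.
27.49 − 69.94 = -42.45 pp.

-42.45 percentage points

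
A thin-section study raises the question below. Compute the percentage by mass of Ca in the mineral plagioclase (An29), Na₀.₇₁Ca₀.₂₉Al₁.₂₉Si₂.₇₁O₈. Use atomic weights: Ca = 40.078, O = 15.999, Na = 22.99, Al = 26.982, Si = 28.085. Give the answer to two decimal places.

4.36 mass %

Molar mass of Na₀.₇₁Ca₀.₂₉Al₁.₂₉Si₂.₇₁O₈: 0.71×22.99 + 0.29×40.078 + 1.29×26.982 + 2.71×28.085 + 8×15.999 = 266.855 g/mol.
Mass of Ca per formula unit: 0.29 × 40.078 = 11.623 g.
Weight fraction Ca = 11.623 / 266.855 = 0.0436.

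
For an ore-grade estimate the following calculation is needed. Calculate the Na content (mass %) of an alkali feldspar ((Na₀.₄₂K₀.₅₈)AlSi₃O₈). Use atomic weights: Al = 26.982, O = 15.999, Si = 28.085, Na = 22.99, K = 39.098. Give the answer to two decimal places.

Formula mass = 0.42*22.99 + 0.58*39.098 + 1*26.982 + 3*28.085 + 8*15.999 = 271.562 g/mol, of which 9.656 g is Na.
So Na makes up 9.656/271.562 = 0.0356 of the mass, i.e. 3.56%.

3.56 mass %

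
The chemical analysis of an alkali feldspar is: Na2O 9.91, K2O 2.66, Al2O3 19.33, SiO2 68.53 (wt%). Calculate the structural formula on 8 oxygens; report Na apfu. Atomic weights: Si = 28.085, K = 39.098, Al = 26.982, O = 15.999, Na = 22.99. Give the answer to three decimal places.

Na2O: 9.91/61.979 = 0.15989 mol → 0.31978 mol Na, 0.15989 mol O.
K2O: 2.66/94.195 = 0.02824 mol → 0.05648 mol K, 0.02824 mol O.
Al2O3: 19.33/101.961 = 0.18958 mol → 0.37916 mol Al, 0.56874 mol O.
SiO2: 68.53/60.083 = 1.14059 mol → 1.14059 mol Si, 2.28118 mol O.
Total oxygen = 3.03805 mol. Normalization factor = 8/3.03805 = 2.63327.
Na per 8 O = 0.31978 × 2.63327 = 0.842.

0.842 Na apfu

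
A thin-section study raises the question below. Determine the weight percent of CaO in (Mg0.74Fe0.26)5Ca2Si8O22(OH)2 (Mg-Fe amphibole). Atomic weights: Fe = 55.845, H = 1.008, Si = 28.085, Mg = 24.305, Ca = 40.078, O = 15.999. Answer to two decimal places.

Molar mass of (Mg0.74Fe0.26)5Ca2Si8O22(OH)2 = 3.70·24.305 + 1.30·55.845 + 2·40.078 + 8·28.085 + 24·15.999 + 2·1.008 = 853.355 g/mol.
Each formula unit contains 2 Ca, equivalent to 2/1 = 2.0000 mol CaO.
M(CaO) = 1×40.078 + 1×15.999 = 56.077 g/mol.
Mass of CaO per formula unit = 2.0000 × 56.077 = 112.154 g.
CaO wt% = 112.154 / 853.355 × 100 = 13.14%.

13.14 wt%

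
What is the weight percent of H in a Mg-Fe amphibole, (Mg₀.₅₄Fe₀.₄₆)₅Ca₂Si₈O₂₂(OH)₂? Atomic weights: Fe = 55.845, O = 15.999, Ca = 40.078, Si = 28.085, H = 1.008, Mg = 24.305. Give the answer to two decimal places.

M((Mg₀.₅₄Fe₀.₄₆)₅Ca₂Si₈O₂₂(OH)₂) = 884.895 g/mol.
H contributes 2 × 1.008 = 2.016 g per mole.
2.016/884.895 = 0.0023 → 0.23%.

0.23 weight percent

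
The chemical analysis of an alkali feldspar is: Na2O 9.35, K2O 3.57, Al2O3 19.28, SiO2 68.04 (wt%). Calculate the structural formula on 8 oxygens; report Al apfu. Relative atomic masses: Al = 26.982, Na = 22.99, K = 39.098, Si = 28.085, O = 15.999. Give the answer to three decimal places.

1.002 Al apfu

Na2O (M=61.979): mol = 0.15086; Na = 0.30172, O = 0.15086.
K2O (M=94.195): mol = 0.03790; K = 0.07580, O = 0.03790.
Al2O3 (M=101.961): mol = 0.18909; Al = 0.37818, O = 0.56727.
SiO2 (M=60.083): mol = 1.13243; Si = 1.13243, O = 2.26486.
ΣO = 3.02089; factor = 8/ΣO = 2.64823.
Al apfu = 0.37818 × 2.64823 = 1.002.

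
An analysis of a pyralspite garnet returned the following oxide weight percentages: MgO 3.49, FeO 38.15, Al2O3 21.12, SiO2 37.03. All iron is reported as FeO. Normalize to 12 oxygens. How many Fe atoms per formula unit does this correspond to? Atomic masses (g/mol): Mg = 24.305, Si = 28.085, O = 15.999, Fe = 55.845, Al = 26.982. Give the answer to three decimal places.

3.49 wt% MgO ÷ 40.304 g/mol = 0.08659 mol, giving 0.08659 Mg and 0.08659 O.
38.15 wt% FeO ÷ 71.844 g/mol = 0.53101 mol, giving 0.53101 Fe and 0.53101 O.
21.12 wt% Al2O3 ÷ 101.961 g/mol = 0.20714 mol, giving 0.41428 Al and 0.62142 O.
37.03 wt% SiO2 ÷ 60.083 g/mol = 0.61631 mol, giving 0.61631 Si and 1.23262 O.
Oxygen sums to 2.47164; scaling by 12/2.47164 = 4.85508 puts the formula on 12 O.
Fe: 0.53101 × 4.85508 = 2.578 atoms per formula unit.

2.578 Fe apfu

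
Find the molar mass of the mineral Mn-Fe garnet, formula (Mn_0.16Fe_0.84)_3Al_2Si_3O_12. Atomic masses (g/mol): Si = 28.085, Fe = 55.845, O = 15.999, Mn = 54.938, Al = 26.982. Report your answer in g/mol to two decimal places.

M = 0.48*54.938 + 2.52*55.845 + 2*26.982 + 3*28.085 + 12*15.999

497.31 g/mol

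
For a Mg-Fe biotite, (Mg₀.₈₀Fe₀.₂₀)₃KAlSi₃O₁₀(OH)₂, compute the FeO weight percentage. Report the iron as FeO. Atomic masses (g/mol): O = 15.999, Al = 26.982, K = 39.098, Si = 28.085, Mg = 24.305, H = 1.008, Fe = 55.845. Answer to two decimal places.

Molar mass of (Mg₀.₈₀Fe₀.₂₀)₃KAlSi₃O₁₀(OH)₂ = 2.40*24.305 + 0.60*55.845 + 1*39.098 + 1*26.982 + 3*28.085 + 12*15.999 + 2*1.008 = 436.178 g/mol.
Each formula unit contains 0.60 Fe, equivalent to 0.60/1 = 0.6000 mol FeO.
M(FeO) = 1×55.845 + 1×15.999 = 71.844 g/mol.
Mass of FeO per formula unit = 0.6000 × 71.844 = 43.106 g.
FeO wt% = 43.106 / 436.178 × 100 = 9.88%.

9.88 wt%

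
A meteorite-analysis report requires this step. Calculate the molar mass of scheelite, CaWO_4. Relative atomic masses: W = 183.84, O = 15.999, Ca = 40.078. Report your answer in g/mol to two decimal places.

Ca: 1 × 40.078 = 40.0780
W: 1 × 183.84 = 183.8400
O: 4 × 15.999 = 63.9960
Summing the contributions gives the formula mass.

287.91 g/mol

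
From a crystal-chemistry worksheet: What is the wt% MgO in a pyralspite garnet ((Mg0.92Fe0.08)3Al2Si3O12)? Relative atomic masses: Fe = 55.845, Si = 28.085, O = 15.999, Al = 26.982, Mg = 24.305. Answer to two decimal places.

Formula mass = 410.692 g/mol.
2.76 Mg → 2.7600 mol MgO per formula unit; M(MgO) = 40.304, so MgO mass = 111.239 g.
111.239/410.692 × 100 = 27.09 wt%.

27.09 wt%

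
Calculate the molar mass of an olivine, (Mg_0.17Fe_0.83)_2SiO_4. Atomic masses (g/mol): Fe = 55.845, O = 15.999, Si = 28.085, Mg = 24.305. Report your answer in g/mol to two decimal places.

The formula mass is the sum 0.34·24.305 + 1.66·55.845 + 1·28.085 + 4·15.999.

193.05 g/mol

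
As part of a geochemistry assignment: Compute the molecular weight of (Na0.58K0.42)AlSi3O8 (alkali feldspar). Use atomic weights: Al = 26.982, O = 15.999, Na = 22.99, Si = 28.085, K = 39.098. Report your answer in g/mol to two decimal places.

268.98 g/mol

Na: 0.58 × 22.99 = 13.3342
K: 0.42 × 39.098 = 16.4212
Al: 1 × 26.982 = 26.9820
Si: 3 × 28.085 = 84.2550
O: 8 × 15.999 = 127.9920
Summing the contributions gives the formula mass.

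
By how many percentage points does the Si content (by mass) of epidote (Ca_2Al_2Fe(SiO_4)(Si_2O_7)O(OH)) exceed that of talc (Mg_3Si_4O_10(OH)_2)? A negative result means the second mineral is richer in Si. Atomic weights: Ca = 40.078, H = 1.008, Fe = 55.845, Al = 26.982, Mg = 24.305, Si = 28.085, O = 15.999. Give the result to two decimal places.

-12.18 percentage points

First mineral: 84.255 g Si in 483.215 g formula = 17.44 wt% Si.
Second mineral: 112.340 g Si in 379.259 g formula = 29.62 wt% Si.
17.44% − 29.62% gives a difference of -12.18 percentage points.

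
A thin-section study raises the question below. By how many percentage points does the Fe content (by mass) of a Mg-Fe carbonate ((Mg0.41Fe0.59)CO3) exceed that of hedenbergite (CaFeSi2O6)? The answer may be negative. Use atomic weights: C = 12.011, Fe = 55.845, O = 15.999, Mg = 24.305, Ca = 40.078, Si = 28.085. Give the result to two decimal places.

Fe in (Mg0.41Fe0.59)CO3: molar mass 102.922 g/mol; 0.59×55.845 = 32.949 g → 32.01 wt%.
Fe in CaFeSi2O6: molar mass 248.087 g/mol; 1×55.845 = 55.845 g → 22.51 wt%.
Difference = 32.01 − 22.51 = 9.50 percentage points.

9.50 percentage points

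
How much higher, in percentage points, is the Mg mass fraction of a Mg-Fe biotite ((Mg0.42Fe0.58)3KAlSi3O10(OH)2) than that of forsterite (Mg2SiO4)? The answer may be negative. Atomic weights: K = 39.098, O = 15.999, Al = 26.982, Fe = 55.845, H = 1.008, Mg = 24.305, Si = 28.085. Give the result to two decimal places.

-28.06 percentage points

M((Mg0.42Fe0.58)3KAlSi3O10(OH)2) = 472.134 g/mol, so wt% Mg = 30.624/472.134 × 100 = 6.49%.
M(Mg2SiO4) = 140.691 g/mol, so wt% Mg = 48.610/140.691 × 100 = 34.55%.
6.49 − 34.55 = -28.06 pp.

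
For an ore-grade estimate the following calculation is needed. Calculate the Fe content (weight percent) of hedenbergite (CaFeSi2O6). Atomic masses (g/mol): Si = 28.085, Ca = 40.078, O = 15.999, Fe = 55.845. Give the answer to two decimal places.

22.51 weight percent

M(CaFeSi2O6) = 248.087 g/mol.
Fe contributes 1 × 55.845 = 55.845 g per mole.
55.845/248.087 = 0.2251 → 22.51%.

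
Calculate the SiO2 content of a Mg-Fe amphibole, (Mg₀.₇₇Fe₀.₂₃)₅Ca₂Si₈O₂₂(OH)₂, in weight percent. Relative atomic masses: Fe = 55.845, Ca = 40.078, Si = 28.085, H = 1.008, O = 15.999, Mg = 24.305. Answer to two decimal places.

56.64 wt%

Molar mass of (Mg₀.₇₇Fe₀.₂₃)₅Ca₂Si₈O₂₂(OH)₂ = 3.85×24.305 + 1.15×55.845 + 2×40.078 + 8×28.085 + 24×15.999 + 2×1.008 = 848.624 g/mol.
Each formula unit contains 8 Si, equivalent to 8/1 = 8.0000 mol SiO2.
M(SiO2) = 1×28.085 + 2×15.999 = 60.083 g/mol.
Mass of SiO2 per formula unit = 8.0000 × 60.083 = 480.664 g.
SiO2 wt% = 480.664 / 848.624 × 100 = 56.64%.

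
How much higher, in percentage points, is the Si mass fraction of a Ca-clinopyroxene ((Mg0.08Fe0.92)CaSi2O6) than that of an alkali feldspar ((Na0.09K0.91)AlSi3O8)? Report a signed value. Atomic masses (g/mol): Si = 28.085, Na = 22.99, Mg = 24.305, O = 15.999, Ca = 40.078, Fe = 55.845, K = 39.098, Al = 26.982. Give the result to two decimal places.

-7.56 percentage points

First mineral: 56.170 g Si in 245.564 g formula = 22.87 wt% Si.
Second mineral: 84.255 g Si in 276.877 g formula = 30.43 wt% Si.
22.87% − 30.43% gives a difference of -7.56 percentage points.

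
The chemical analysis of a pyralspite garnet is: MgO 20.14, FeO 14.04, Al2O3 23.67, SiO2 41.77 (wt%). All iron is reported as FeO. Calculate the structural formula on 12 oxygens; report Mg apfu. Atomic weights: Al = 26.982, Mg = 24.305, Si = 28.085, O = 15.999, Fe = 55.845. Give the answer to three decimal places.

2.155 Mg apfu

20.14 wt% MgO ÷ 40.304 g/mol = 0.49970 mol, giving 0.49970 Mg and 0.49970 O.
14.04 wt% FeO ÷ 71.844 g/mol = 0.19542 mol, giving 0.19542 Fe and 0.19542 O.
23.67 wt% Al2O3 ÷ 101.961 g/mol = 0.23215 mol, giving 0.46430 Al and 0.69645 O.
41.77 wt% SiO2 ÷ 60.083 g/mol = 0.69520 mol, giving 0.69520 Si and 1.39040 O.
Oxygen sums to 2.78197; scaling by 12/2.78197 = 4.31349 puts the formula on 12 O.
Mg: 0.49970 × 4.31349 = 2.155 atoms per formula unit.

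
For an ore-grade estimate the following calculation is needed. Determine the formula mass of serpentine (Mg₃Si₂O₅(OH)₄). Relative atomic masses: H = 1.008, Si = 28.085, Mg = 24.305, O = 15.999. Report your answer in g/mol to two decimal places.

277.11 g/mol

Mg: 3 × 24.305 = 72.9150
Si: 2 × 28.085 = 56.1700
O: 9 × 15.999 = 143.9910
H: 4 × 1.008 = 4.0320
Summing the contributions gives the formula mass.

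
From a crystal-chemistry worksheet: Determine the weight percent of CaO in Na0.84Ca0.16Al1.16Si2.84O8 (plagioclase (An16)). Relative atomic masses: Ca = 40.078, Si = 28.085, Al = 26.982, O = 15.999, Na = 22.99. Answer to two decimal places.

3.39 wt%

M(Na0.84Ca0.16Al1.16Si2.84O8) = 264.777 g/mol; M(CaO) = 56.077 g/mol.
Moles CaO per formula unit = 0.16 Ca ÷ 1 = 0.1600.
CaO fraction = (0.1600 × 56.077) / 264.777 = 8.972/264.777 = 0.0339.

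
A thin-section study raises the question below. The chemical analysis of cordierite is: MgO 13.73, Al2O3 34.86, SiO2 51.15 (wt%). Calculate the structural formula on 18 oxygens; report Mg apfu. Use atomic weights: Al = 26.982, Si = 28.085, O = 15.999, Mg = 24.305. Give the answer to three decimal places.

1.998 Mg apfu

MgO: 13.73/40.304 = 0.34066 mol → 0.34066 mol Mg, 0.34066 mol O.
Al2O3: 34.86/101.961 = 0.34190 mol → 0.68380 mol Al, 1.02570 mol O.
SiO2: 51.15/60.083 = 0.85132 mol → 0.85132 mol Si, 1.70264 mol O.
Total oxygen = 3.06900 mol. Normalization factor = 18/3.06900 = 5.86510.
Mg per 18 O = 0.34066 × 5.86510 = 1.998.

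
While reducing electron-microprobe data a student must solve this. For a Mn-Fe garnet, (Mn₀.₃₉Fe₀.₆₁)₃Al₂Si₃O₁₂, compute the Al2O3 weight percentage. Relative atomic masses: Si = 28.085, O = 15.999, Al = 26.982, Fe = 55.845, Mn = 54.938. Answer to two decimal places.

Formula mass = 496.681 g/mol.
2 Al → 1.0000 mol Al2O3 per formula unit; M(Al2O3) = 101.961, so Al2O3 mass = 101.961 g.
101.961/496.681 × 100 = 20.53 wt%.

20.53 wt%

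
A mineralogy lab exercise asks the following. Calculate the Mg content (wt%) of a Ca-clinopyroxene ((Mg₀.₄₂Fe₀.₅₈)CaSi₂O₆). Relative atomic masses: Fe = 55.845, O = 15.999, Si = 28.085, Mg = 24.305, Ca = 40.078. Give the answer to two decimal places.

Formula mass = 0.42·24.305 + 0.58·55.845 + 1·40.078 + 2·28.085 + 6·15.999 = 234.840 g/mol, of which 10.208 g is Mg.
So Mg makes up 10.208/234.840 = 0.0435 of the mass, i.e. 4.35%.

4.35 wt%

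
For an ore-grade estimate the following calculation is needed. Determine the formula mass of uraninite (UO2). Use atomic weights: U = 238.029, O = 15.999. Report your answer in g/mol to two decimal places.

270.03 g/mol

The formula mass is the sum 1×238.029 + 2×15.999.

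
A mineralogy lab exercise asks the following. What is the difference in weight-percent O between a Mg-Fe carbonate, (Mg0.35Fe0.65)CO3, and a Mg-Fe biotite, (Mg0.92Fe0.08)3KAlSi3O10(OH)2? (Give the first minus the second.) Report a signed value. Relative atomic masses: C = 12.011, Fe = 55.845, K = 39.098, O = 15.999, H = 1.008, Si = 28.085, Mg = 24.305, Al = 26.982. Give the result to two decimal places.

0.60 percentage points

O in (Mg0.35Fe0.65)CO3: molar mass 104.814 g/mol; 3×15.999 = 47.997 g → 45.79 wt%.
O in (Mg0.92Fe0.08)3KAlSi3O10(OH)2: molar mass 424.824 g/mol; 12×15.999 = 191.988 g → 45.19 wt%.
Difference = 45.79 − 45.19 = 0.60 percentage points.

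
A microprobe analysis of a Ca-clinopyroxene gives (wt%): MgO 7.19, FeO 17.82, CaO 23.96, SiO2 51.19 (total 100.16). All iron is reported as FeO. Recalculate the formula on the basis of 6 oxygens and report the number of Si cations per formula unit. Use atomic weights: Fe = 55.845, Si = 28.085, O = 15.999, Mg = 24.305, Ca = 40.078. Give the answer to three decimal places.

MgO: 7.19/40.304 = 0.17839 mol → 0.17839 mol Mg, 0.17839 mol O.
FeO: 17.82/71.844 = 0.24804 mol → 0.24804 mol Fe, 0.24804 mol O.
CaO: 23.96/56.077 = 0.42727 mol → 0.42727 mol Ca, 0.42727 mol O.
SiO2: 51.19/60.083 = 0.85199 mol → 0.85199 mol Si, 1.70398 mol O.
Total oxygen = 2.55768 mol. Normalization factor = 6/2.55768 = 2.34588.
Si per 6 O = 0.85199 × 2.34588 = 1.999.

1.999 Si apfu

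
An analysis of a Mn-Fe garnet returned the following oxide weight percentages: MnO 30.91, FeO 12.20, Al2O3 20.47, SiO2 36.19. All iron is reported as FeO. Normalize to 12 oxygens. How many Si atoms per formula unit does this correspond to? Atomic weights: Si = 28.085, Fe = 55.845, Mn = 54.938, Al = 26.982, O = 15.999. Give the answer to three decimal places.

MnO: 30.91/70.937 = 0.43574 mol → 0.43574 mol Mn, 0.43574 mol O.
FeO: 12.20/71.844 = 0.16981 mol → 0.16981 mol Fe, 0.16981 mol O.
Al2O3: 20.47/101.961 = 0.20076 mol → 0.40152 mol Al, 0.60228 mol O.
SiO2: 36.19/60.083 = 0.60233 mol → 0.60233 mol Si, 1.20466 mol O.
Total oxygen = 2.41249 mol. Normalization factor = 12/2.41249 = 4.97411.
Si per 12 O = 0.60233 × 4.97411 = 2.996.

2.996 Si apfu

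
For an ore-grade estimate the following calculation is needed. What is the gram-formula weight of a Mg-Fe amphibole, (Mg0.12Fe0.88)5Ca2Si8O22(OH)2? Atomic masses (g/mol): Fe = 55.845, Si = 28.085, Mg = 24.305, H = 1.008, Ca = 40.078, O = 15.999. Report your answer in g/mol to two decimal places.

M = 0.60(24.305) + 4.40(55.845) + 2(40.078) + 8(28.085) + 24(15.999) + 2(1.008)

951.13 g/mol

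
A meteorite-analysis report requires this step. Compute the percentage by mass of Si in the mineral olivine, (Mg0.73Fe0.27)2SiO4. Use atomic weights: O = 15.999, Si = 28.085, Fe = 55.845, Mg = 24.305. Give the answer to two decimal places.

Molar mass of (Mg0.73Fe0.27)2SiO4: 1.46×24.305 + 0.54×55.845 + 1×28.085 + 4×15.999 = 157.723 g/mol.
Mass of Si per formula unit: 1 × 28.085 = 28.085 g.
Weight fraction Si = 28.085 / 157.723 = 0.1781.

17.81 wt%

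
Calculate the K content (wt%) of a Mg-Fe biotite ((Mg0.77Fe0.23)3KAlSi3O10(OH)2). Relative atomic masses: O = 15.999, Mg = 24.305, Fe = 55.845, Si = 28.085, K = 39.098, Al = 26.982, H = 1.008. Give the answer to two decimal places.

8.91 wt%

Formula mass = 2.31·24.305 + 0.69·55.845 + 1·39.098 + 1·26.982 + 3·28.085 + 12·15.999 + 2·1.008 = 439.017 g/mol, of which 39.098 g is K.
So K makes up 39.098/439.017 = 0.0891 of the mass, i.e. 8.91%.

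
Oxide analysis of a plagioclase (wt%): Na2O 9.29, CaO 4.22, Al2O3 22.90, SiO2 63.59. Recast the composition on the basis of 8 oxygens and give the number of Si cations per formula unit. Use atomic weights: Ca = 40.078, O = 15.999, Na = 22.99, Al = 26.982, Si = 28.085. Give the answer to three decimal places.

9.29 wt% Na2O ÷ 61.979 g/mol = 0.14989 mol, giving 0.29978 Na and 0.14989 O.
4.22 wt% CaO ÷ 56.077 g/mol = 0.07525 mol, giving 0.07525 Ca and 0.07525 O.
22.90 wt% Al2O3 ÷ 101.961 g/mol = 0.22460 mol, giving 0.44920 Al and 0.67380 O.
63.59 wt% SiO2 ÷ 60.083 g/mol = 1.05837 mol, giving 1.05837 Si and 2.11674 O.
Oxygen sums to 3.01568; scaling by 8/3.01568 = 2.65280 puts the formula on 8 O.
Si: 1.05837 × 2.65280 = 2.808 atoms per formula unit.

2.808 Si apfu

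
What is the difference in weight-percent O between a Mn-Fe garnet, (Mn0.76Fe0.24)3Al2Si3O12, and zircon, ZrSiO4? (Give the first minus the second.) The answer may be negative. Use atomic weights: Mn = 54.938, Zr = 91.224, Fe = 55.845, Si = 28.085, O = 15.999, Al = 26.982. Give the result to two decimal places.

O in (Mn0.76Fe0.24)3Al2Si3O12: molar mass 495.674 g/mol; 12×15.999 = 191.988 g → 38.73 wt%.
O in ZrSiO4: molar mass 183.305 g/mol; 4×15.999 = 63.996 g → 34.91 wt%.
Difference = 38.73 − 34.91 = 3.82 percentage points.

3.82 percentage points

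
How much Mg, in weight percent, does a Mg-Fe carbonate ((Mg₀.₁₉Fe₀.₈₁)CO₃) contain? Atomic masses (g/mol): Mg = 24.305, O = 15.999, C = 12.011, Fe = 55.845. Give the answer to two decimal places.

M((Mg₀.₁₉Fe₀.₈₁)CO₃) = 109.860 g/mol.
Mg contributes 0.19 × 24.305 = 4.618 g per mole.
4.618/109.860 = 0.0420 → 4.20%.

4.20 weight percent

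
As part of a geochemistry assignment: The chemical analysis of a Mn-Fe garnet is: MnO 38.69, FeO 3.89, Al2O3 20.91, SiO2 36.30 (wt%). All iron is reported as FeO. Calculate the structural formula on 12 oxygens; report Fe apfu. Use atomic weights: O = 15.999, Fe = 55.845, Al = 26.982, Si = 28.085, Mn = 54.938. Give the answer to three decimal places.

0.268 Fe apfu

MnO: 38.69/70.937 = 0.54541 mol → 0.54541 mol Mn, 0.54541 mol O.
FeO: 3.89/71.844 = 0.05415 mol → 0.05415 mol Fe, 0.05415 mol O.
Al2O3: 20.91/101.961 = 0.20508 mol → 0.41016 mol Al, 0.61524 mol O.
SiO2: 36.30/60.083 = 0.60416 mol → 0.60416 mol Si, 1.20832 mol O.
Total oxygen = 2.42312 mol. Normalization factor = 12/2.42312 = 4.95229.
Fe per 12 O = 0.05415 × 4.95229 = 0.268.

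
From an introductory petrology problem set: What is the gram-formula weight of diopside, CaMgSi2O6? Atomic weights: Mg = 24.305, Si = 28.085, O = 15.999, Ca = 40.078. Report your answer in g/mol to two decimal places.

216.55 g/mol

Ca: 1 × 40.078 = 40.0780
Mg: 1 × 24.305 = 24.3050
Si: 2 × 28.085 = 56.1700
O: 6 × 15.999 = 95.9940
Summing the contributions gives the formula mass.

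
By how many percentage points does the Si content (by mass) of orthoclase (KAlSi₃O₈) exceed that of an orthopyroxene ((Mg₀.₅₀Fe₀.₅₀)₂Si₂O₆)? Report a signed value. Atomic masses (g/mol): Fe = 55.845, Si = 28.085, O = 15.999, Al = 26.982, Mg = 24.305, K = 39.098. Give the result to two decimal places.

6.09 percentage points

First mineral: 84.255 g Si in 278.327 g formula = 30.27 wt% Si.
Second mineral: 56.170 g Si in 232.314 g formula = 24.18 wt% Si.
30.27% − 24.18% gives a difference of 6.09 percentage points.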